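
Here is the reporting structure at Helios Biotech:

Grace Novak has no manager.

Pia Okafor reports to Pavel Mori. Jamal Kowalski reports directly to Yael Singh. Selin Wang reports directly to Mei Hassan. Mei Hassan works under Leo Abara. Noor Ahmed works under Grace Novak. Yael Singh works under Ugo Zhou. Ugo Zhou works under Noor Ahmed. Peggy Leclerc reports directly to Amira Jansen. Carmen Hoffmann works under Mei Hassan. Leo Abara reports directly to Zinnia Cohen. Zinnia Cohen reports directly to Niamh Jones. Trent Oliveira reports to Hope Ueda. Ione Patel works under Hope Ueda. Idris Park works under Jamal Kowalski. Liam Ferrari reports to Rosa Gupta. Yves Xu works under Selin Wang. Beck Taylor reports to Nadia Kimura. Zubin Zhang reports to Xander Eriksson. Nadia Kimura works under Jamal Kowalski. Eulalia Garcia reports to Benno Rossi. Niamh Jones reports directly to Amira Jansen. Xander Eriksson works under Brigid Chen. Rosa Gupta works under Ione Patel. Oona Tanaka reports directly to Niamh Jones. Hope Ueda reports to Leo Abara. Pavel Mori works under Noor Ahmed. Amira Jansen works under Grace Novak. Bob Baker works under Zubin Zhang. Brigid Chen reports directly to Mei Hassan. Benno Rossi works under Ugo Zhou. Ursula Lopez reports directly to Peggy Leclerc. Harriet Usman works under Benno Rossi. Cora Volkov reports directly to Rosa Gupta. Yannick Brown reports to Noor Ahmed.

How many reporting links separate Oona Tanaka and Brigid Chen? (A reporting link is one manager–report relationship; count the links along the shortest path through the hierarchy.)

5

Oona Tanaka is 1 level below Niamh Jones, and Brigid Chen is 4 levels below Niamh Jones (their lowest common manager). The shortest path runs up from Oona Tanaka to Niamh Jones and back down to Brigid Chen: 1 + 4 = 5 links.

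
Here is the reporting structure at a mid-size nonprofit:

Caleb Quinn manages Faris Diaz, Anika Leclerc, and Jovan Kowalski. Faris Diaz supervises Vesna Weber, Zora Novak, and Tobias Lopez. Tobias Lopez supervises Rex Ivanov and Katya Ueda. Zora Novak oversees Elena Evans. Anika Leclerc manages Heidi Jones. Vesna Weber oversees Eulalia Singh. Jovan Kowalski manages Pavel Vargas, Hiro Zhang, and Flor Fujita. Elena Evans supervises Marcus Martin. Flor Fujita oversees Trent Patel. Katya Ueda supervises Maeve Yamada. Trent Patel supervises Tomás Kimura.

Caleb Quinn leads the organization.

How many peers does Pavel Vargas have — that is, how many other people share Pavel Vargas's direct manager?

2

Pavel Vargas reports to Jovan Kowalski. Jovan Kowalski's other direct reports are Flor Fujita, Hiro Zhang — 2 peers.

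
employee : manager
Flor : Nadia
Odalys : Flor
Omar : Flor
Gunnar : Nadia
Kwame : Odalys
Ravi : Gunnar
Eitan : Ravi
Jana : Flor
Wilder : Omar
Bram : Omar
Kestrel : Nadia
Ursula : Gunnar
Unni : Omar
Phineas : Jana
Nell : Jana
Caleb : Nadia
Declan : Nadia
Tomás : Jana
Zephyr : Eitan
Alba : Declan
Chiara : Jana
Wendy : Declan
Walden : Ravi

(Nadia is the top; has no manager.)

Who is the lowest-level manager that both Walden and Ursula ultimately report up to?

Walden's chain of managers is Ravi, Gunnar, Nadia. Ursula's chain of managers is Gunnar, Nadia. The first manager that appears in both chains is Gunnar.

Gunnar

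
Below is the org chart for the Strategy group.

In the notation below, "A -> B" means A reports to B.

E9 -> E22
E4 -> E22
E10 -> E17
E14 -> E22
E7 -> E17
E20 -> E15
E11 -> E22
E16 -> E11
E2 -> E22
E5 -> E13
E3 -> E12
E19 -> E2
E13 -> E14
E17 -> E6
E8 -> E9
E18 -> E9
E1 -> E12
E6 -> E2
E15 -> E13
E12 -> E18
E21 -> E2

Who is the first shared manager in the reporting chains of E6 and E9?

E6's chain of managers is E2, E22. E9's chain of managers is E22. The first manager that appears in both chains is E22.

E22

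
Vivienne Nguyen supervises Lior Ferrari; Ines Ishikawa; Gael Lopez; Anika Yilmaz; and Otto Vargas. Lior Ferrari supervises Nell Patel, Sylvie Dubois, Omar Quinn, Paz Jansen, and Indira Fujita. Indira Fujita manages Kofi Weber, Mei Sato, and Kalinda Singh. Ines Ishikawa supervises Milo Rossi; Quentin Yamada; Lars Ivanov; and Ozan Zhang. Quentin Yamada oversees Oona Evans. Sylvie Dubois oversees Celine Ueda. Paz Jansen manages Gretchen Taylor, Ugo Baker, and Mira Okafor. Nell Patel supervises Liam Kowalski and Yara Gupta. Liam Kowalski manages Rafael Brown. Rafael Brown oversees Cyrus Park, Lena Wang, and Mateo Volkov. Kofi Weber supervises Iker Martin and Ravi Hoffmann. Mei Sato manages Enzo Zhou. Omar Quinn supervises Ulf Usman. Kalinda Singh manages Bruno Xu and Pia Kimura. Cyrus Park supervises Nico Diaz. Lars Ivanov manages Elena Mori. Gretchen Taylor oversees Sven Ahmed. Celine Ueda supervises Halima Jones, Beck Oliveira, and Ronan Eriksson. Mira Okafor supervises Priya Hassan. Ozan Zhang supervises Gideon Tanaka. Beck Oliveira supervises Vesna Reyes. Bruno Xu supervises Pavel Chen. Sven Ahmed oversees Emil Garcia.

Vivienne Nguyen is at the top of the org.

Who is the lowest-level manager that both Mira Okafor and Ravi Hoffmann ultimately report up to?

Lior Ferrari

Mira Okafor's chain of managers is Paz Jansen, Lior Ferrari, Vivienne Nguyen. Ravi Hoffmann's chain of managers is Kofi Weber, Indira Fujita, Lior Ferrari, Vivienne Nguyen. The first manager that appears in both chains is Lior Ferrari.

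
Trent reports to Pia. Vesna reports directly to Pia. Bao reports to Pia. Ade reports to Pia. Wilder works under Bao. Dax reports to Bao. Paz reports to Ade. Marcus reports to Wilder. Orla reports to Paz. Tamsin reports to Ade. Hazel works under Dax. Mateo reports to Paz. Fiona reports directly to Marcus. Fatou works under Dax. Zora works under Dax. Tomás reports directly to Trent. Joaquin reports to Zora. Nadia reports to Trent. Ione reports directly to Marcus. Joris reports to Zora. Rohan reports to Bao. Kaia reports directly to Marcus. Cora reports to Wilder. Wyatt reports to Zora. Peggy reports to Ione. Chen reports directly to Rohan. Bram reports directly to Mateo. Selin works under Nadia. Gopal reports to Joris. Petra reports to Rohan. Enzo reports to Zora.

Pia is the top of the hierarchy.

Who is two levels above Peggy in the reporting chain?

Peggy reports to Ione, and Ione reports to Marcus. So Peggy's skip-level manager is Marcus.

Marcus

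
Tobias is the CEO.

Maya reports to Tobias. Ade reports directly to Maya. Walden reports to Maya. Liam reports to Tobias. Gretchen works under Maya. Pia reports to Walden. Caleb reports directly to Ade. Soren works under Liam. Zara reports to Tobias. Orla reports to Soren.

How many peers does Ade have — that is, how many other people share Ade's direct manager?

Ade reports to Maya. Maya's other direct reports are Walden, Gretchen — 2 peers.

2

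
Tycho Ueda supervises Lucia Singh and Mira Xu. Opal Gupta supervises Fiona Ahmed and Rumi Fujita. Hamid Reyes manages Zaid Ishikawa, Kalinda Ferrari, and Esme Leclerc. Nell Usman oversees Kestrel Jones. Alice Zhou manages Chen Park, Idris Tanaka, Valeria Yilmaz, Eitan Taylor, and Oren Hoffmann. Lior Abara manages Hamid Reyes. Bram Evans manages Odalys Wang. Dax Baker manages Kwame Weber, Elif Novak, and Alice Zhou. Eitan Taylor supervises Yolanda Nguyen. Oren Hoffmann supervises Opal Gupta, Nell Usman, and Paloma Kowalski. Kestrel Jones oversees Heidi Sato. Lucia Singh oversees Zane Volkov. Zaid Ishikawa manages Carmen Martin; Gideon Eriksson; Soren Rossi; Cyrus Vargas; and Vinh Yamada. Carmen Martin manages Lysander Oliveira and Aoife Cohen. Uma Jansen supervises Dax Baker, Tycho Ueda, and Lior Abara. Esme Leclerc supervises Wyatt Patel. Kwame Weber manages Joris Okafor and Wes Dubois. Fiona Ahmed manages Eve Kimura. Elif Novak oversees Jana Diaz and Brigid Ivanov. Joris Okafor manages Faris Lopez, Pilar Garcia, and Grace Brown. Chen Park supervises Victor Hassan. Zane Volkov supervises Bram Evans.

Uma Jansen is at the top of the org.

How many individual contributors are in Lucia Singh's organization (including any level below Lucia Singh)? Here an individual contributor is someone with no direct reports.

1

The only person in Lucia Singh's organization with no one reporting to them is Odalys Wang. That is 1.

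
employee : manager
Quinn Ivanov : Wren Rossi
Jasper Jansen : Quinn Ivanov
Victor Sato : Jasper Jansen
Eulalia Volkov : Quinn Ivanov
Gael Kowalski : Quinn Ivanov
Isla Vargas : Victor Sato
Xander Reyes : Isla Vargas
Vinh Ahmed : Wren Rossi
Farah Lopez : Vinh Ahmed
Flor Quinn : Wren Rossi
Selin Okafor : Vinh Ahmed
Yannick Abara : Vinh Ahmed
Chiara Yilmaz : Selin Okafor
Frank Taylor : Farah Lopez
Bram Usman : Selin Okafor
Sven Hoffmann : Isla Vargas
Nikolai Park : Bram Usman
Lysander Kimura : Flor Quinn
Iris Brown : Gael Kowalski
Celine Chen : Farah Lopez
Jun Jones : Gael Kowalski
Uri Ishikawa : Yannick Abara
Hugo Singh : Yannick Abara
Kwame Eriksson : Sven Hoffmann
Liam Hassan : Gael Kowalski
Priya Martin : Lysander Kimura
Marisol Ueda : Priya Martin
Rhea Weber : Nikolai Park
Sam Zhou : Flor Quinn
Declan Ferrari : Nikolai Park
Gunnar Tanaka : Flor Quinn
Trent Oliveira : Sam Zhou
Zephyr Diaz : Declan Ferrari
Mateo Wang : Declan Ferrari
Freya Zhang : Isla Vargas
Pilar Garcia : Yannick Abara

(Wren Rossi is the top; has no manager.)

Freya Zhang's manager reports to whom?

Victor Sato

Freya Zhang reports to Isla Vargas, and Isla Vargas reports to Victor Sato. So Freya Zhang's skip-level manager is Victor Sato.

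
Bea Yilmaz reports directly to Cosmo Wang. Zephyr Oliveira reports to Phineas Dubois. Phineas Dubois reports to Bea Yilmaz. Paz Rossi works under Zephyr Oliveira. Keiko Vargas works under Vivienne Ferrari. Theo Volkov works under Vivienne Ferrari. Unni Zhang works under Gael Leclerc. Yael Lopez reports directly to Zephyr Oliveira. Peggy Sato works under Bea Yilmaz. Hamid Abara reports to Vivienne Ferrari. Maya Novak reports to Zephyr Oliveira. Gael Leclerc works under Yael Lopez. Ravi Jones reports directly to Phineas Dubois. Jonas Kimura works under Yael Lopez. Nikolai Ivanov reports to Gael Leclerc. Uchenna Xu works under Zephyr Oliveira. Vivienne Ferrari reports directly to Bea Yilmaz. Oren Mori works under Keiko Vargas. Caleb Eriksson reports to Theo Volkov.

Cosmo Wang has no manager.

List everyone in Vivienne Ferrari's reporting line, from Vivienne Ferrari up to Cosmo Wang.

Vivienne Ferrari -> Bea Yilmaz -> Cosmo Wang

Vivienne Ferrari reports to Bea Yilmaz. Bea Yilmaz reports to Cosmo Wang. Cosmo Wang is at the top.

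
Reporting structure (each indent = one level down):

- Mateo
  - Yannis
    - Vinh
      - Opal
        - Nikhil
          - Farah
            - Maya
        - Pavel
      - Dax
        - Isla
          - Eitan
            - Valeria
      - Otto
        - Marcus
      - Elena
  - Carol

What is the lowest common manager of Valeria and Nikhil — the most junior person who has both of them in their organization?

Valeria's chain of managers is Eitan, Isla, Dax, Vinh, Yannis, Mateo. Nikhil's chain of managers is Opal, Vinh, Yannis, Mateo. The first manager that appears in both chains is Vinh.

Vinh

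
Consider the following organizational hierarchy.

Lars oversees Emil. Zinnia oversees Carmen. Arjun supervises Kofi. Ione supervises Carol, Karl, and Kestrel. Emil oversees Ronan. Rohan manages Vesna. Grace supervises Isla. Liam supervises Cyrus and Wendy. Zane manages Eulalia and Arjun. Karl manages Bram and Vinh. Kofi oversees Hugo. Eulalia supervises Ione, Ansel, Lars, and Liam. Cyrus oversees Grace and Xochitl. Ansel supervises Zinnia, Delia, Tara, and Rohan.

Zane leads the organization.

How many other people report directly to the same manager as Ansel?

Ansel reports to Eulalia. Eulalia's other direct reports are Liam, Ione, Lars — 3 peers.

3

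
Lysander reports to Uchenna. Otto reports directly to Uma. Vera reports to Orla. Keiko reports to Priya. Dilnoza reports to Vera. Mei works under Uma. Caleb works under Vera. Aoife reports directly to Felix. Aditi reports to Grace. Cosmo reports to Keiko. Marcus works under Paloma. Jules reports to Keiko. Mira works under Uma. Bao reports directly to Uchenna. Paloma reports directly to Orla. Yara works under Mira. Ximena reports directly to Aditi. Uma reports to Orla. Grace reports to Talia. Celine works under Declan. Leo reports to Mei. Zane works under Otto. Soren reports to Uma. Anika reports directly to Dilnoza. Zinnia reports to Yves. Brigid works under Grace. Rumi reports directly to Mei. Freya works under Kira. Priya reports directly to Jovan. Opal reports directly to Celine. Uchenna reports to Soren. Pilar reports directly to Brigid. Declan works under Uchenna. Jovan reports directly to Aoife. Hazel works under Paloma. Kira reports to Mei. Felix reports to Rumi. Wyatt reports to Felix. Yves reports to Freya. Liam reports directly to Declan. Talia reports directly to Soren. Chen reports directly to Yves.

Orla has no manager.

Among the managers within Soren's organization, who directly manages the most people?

Uchenna

Direct-report counts within Soren's organization: Soren has 2; Uchenna has 3; Declan has 2; Celine has 1; Talia has 1; Grace has 2; Aditi has 1; Brigid has 1. The largest is 3, held by Uchenna.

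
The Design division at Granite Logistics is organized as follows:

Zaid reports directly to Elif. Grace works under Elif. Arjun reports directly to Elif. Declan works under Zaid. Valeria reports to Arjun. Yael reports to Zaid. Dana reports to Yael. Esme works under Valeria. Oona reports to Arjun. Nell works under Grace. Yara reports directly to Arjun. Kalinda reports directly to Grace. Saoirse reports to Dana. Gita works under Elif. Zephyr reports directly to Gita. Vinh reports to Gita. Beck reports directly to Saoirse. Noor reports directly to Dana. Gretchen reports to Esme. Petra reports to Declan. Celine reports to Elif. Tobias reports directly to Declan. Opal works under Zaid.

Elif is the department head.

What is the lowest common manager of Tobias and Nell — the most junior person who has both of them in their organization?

Elif

Tobias's chain of managers is Declan, Zaid, Elif. Nell's chain of managers is Grace, Elif. The first manager that appears in both chains is Elif.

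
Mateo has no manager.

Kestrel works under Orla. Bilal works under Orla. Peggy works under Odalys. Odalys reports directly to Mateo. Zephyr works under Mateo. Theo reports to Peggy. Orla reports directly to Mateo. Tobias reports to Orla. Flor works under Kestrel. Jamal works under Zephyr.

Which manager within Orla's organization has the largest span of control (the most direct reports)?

Direct-report counts within Orla's organization: Orla has 3; Kestrel has 1. The largest is 3, held by Orla.

Orla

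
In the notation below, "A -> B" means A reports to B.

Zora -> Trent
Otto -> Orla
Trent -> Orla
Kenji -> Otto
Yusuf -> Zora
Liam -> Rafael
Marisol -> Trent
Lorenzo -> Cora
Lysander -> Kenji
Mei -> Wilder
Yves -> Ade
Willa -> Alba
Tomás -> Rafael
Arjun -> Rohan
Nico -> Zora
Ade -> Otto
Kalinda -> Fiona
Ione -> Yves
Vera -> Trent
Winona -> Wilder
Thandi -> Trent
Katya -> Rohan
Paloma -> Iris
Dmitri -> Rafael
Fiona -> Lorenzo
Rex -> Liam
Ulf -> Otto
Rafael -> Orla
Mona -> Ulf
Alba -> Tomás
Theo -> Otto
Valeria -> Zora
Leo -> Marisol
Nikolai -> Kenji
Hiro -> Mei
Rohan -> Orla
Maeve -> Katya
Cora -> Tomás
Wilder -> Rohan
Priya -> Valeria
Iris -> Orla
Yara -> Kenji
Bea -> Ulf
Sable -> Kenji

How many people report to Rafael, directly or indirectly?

Rafael directly manages Tomás, Dmitri, Liam. Under Tomás: Alba, Willa, Cora, Lorenzo, Fiona, Kalinda (6). Dmitri has no reports. Under Liam: Rex (1). So Rafael's organization is 3 direct reports plus everyone under them: 7 + 1 + 2 = 10.

10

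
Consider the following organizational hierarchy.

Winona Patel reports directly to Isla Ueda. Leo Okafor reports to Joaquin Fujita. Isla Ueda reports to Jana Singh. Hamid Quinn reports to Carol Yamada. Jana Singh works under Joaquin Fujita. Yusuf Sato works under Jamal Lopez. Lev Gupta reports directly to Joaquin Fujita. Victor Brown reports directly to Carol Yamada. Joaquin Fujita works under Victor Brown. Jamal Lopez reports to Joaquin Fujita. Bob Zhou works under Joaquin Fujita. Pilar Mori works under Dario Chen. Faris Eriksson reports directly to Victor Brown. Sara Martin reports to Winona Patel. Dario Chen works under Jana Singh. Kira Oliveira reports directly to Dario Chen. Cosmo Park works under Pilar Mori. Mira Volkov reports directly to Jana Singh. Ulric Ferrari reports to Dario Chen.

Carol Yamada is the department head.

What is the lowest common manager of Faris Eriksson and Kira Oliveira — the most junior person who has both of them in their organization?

Victor Brown

Faris Eriksson's chain of managers is Victor Brown, Carol Yamada. Kira Oliveira's chain of managers is Dario Chen, Jana Singh, Joaquin Fujita, Victor Brown, Carol Yamada. The first manager that appears in both chains is Victor Brown.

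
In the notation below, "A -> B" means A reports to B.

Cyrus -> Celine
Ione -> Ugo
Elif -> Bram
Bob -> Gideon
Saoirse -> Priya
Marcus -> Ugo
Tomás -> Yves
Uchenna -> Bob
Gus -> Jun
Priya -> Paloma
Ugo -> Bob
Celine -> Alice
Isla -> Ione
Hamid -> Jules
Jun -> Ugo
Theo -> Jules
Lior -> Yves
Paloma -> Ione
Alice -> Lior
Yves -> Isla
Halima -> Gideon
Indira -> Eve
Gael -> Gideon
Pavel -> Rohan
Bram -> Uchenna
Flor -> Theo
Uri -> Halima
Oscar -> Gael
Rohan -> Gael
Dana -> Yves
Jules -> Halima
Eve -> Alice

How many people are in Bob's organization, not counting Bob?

21

Bob directly manages Ugo, Uchenna. Under Ugo: Marcus, Jun, Gus, Ione, Paloma, Priya, Saoirse, Isla, Yves, Tomás, Dana, Lior, Alice, Eve, Indira, Celine, Cyrus (17). Under Uchenna: Bram, Elif (2). So Bob's organization is 2 direct reports plus everyone under them: 18 + 3 = 21.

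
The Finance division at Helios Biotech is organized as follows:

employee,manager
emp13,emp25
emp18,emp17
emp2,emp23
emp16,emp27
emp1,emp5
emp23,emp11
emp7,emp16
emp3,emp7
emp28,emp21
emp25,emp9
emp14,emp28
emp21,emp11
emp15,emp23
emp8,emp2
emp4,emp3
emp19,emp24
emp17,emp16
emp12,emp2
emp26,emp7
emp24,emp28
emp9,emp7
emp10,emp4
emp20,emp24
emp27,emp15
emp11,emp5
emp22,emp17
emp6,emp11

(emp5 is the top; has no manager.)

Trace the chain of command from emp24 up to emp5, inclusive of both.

emp24 reports to emp28. emp28 reports to emp21. emp21 reports to emp11. emp11 reports to emp5. emp5 is at the top.

emp24 -> emp28 -> emp21 -> emp11 -> emp5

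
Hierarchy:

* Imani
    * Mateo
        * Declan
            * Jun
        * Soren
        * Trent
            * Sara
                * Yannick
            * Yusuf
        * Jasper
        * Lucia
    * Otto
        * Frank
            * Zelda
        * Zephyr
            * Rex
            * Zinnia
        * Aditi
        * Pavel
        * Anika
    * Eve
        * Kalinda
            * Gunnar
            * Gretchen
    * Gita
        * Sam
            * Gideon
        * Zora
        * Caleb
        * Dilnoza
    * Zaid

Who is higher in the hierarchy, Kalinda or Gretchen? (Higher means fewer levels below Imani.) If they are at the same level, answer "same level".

Kalinda

Kalinda is 2 levels below Imani; Gretchen is 3. Kalinda is higher.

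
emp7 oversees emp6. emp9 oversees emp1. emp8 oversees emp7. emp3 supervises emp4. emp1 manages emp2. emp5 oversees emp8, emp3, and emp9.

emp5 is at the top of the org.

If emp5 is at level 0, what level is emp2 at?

3

Chain from emp2 up to emp5: emp2 → emp1 → emp9 → emp5. That is 3 steps up, so emp2 is 3 levels below emp5.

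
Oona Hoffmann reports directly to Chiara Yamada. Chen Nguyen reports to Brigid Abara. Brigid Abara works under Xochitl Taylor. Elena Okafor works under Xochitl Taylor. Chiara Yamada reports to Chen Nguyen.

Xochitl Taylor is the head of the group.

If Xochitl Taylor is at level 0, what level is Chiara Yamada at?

3

Chain from Chiara Yamada up to Xochitl Taylor: Chiara Yamada → Chen Nguyen → Brigid Abara → Xochitl Taylor. That is 3 steps up, so Chiara Yamada is 3 levels below Xochitl Taylor.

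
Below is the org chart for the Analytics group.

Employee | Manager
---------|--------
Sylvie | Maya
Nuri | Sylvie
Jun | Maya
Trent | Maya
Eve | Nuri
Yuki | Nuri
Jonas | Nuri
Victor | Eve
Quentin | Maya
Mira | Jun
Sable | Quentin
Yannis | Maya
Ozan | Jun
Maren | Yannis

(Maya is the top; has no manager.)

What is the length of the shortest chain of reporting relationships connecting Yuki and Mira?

5

Yuki is 3 levels below Maya, and Mira is 2 levels below Maya (their lowest common manager). The shortest path runs up from Yuki to Maya and back down to Mira: 3 + 2 = 5 links.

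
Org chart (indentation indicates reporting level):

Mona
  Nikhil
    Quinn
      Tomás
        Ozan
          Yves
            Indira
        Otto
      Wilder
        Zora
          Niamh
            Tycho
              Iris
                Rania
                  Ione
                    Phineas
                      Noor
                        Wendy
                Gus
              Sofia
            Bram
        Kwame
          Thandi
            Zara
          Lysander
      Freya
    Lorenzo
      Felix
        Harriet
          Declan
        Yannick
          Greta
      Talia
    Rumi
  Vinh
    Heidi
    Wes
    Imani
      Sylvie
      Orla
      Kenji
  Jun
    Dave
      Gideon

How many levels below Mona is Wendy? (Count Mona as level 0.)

12

Chain from Wendy up to Mona: Wendy → Noor → Phineas → Ione → Rania → Iris → Tycho → Niamh → Zora → Wilder → Quinn → Nikhil → Mona. That is 12 steps up, so Wendy is 12 levels below Mona.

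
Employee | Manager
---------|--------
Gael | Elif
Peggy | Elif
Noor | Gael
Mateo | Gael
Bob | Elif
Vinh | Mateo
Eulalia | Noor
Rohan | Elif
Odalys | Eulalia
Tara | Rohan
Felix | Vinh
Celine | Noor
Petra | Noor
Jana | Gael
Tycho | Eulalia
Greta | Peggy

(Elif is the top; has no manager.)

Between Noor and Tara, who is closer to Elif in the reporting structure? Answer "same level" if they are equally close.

same level

Both Noor and Tara are 2 levels below Elif.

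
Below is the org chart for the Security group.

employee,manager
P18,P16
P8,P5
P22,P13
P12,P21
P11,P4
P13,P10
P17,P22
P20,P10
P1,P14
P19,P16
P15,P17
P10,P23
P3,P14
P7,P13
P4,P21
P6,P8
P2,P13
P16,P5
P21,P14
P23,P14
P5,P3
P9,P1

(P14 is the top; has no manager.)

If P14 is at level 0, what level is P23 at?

Chain from P23 up to P14: P23 → P14. That is 1 step up, so P23 is 1 level below P14.

1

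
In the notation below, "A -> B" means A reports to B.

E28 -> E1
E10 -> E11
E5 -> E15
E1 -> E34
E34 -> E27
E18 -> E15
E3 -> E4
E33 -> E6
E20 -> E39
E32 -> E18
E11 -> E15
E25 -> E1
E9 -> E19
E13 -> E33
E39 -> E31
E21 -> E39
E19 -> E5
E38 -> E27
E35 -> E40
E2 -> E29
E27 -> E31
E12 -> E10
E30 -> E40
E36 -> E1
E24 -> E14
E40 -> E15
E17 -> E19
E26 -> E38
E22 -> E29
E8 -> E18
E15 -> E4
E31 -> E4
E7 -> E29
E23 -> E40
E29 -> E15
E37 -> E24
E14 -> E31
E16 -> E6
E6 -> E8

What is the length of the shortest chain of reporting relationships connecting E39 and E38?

E39 is 1 level below E31, and E38 is 2 levels below E31 (their lowest common manager). The shortest path runs up from E39 to E31 and back down to E38: 1 + 2 = 3 links.

3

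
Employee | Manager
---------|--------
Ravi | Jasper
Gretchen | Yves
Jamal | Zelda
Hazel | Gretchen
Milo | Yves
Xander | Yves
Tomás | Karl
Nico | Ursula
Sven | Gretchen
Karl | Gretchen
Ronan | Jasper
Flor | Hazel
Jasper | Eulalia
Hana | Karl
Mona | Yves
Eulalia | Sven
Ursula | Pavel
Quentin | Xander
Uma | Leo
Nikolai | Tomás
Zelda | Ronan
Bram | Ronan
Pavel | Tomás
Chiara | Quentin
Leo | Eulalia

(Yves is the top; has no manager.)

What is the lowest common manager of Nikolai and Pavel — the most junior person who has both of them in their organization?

Tomás

Nikolai's chain of managers is Tomás, Karl, Gretchen, Yves. Pavel's chain of managers is Tomás, Karl, Gretchen, Yves. The first manager that appears in both chains is Tomás.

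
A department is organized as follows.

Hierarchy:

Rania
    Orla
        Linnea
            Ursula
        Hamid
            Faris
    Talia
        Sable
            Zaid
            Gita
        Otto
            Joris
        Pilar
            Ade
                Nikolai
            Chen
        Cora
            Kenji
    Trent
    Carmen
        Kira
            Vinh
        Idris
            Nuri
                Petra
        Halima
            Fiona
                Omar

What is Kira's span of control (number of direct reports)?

Kira directly manages Vinh. That is 1 direct report.

1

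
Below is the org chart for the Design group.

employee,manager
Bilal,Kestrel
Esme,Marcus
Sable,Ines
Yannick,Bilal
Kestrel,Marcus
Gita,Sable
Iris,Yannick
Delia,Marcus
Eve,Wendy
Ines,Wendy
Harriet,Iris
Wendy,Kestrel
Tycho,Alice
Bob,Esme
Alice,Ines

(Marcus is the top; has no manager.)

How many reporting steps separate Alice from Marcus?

4

Chain from Alice up to Marcus: Alice → Ines → Wendy → Kestrel → Marcus. That is 4 steps up, so Alice is 4 levels below Marcus.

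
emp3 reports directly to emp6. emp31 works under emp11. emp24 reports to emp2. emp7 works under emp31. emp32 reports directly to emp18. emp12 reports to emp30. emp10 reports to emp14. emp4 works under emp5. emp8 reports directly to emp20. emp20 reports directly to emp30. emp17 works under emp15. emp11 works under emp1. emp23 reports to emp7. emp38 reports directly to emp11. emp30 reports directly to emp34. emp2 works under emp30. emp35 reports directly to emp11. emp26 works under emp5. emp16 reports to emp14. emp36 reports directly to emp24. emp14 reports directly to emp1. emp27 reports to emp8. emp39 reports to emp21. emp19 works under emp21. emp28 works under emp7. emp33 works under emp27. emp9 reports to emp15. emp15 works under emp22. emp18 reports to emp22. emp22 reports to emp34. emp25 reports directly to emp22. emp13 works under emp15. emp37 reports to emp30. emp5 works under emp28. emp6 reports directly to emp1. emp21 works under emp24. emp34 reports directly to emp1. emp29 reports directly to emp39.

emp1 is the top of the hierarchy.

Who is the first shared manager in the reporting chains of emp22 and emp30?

emp34

emp22's chain of managers is emp34, emp1. emp30's chain of managers is emp34, emp1. The first manager that appears in both chains is emp34.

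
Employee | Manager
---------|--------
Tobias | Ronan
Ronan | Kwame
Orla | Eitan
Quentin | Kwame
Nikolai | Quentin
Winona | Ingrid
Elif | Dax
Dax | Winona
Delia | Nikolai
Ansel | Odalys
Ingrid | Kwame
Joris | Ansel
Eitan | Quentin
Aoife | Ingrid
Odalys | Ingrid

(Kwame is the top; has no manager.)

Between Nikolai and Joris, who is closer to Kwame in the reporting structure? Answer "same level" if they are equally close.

Nikolai

Nikolai is 2 levels below Kwame; Joris is 4. Nikolai is higher.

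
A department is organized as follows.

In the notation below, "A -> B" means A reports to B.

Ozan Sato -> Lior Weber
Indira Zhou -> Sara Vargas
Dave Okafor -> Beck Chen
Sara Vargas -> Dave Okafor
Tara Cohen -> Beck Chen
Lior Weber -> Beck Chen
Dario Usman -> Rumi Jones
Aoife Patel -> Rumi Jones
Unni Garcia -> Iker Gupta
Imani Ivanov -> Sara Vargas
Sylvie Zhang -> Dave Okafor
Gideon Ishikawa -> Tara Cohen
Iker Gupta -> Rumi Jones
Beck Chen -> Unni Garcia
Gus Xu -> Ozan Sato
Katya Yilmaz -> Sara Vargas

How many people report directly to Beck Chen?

Beck Chen directly manages Lior Weber, Dave Okafor, Tara Cohen. That is 3 direct reports.

3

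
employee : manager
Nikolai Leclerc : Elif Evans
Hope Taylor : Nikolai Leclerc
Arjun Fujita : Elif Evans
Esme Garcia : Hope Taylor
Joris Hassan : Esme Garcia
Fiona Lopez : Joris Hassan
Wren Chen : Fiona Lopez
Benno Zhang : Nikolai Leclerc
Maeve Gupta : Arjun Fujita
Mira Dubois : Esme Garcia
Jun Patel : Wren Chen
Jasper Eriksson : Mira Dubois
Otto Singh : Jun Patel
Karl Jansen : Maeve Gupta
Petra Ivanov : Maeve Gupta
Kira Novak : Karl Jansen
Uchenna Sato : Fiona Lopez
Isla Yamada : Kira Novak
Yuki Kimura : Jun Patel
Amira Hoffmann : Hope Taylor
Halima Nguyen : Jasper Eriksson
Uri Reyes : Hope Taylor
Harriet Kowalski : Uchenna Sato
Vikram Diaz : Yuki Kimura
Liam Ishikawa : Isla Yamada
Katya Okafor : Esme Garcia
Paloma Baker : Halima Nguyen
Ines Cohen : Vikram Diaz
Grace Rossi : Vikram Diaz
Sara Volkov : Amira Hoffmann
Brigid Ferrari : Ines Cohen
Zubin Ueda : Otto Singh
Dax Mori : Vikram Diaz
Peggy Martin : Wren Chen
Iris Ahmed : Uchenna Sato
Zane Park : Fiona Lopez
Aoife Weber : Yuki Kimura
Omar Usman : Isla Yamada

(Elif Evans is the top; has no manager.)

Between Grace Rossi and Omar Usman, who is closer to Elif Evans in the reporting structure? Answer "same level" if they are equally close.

Omar Usman

Grace Rossi is 10 levels below Elif Evans; Omar Usman is 6. Omar Usman is higher.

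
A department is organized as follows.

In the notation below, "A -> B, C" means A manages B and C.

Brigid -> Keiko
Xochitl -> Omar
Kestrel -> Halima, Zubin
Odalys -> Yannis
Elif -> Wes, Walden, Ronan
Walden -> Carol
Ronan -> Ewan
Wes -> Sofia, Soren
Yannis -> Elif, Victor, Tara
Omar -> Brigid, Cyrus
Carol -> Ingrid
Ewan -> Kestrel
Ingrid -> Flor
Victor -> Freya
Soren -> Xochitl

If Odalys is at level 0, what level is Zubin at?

Chain from Zubin up to Odalys: Zubin → Kestrel → Ewan → Ronan → Elif → Yannis → Odalys. That is 6 steps up, so Zubin is 6 levels below Odalys.

6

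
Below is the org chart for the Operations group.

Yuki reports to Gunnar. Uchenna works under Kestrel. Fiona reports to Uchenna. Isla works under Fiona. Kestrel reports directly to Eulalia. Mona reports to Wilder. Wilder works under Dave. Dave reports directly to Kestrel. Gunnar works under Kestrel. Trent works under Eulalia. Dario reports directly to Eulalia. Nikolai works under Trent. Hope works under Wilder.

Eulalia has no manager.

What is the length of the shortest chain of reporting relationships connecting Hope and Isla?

Hope is 3 levels below Kestrel, and Isla is 3 levels below Kestrel (their lowest common manager). The shortest path runs up from Hope to Kestrel and back down to Isla: 3 + 3 = 6 links.

6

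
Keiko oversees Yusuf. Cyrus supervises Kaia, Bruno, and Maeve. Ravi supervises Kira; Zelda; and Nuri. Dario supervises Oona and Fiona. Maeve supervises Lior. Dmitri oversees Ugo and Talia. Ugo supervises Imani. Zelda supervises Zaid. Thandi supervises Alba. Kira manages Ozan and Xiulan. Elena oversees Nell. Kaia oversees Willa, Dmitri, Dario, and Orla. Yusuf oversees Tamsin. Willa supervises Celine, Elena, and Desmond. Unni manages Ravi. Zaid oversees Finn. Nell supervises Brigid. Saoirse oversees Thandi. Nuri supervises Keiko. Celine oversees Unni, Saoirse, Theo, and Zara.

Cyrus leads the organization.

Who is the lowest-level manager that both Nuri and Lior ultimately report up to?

Nuri's chain of managers is Ravi, Unni, Celine, Willa, Kaia, Cyrus. Lior's chain of managers is Maeve, Cyrus. The first manager that appears in both chains is Cyrus.

Cyrus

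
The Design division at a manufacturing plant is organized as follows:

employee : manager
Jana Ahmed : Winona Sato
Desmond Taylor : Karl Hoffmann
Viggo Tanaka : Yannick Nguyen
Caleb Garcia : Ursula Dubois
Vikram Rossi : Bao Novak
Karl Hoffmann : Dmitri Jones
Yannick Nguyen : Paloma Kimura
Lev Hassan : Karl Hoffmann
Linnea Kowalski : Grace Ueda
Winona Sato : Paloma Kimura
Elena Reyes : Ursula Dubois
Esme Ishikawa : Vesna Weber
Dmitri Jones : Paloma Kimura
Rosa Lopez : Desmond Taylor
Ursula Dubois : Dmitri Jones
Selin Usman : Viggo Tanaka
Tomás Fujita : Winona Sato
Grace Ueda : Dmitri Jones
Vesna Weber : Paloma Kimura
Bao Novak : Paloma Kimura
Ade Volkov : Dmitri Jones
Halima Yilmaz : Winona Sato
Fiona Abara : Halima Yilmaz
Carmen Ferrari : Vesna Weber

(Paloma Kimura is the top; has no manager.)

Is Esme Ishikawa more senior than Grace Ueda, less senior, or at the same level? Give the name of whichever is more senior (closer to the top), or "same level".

same level

Both Esme Ishikawa and Grace Ueda are 2 levels below Paloma Kimura.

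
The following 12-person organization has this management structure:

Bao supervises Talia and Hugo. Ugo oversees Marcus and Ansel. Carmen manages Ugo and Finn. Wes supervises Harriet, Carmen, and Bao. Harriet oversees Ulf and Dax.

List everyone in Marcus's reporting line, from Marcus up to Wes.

Marcus reports to Ugo. Ugo reports to Carmen. Carmen reports to Wes. Wes is at the top.

Marcus -> Ugo -> Carmen -> Wes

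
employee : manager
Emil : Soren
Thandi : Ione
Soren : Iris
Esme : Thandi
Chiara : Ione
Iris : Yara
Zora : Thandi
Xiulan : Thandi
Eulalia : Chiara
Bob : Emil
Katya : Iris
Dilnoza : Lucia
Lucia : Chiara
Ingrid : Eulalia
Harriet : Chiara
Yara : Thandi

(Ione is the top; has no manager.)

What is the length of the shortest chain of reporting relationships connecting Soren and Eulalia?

Soren is 4 levels below Ione, and Eulalia is 2 levels below Ione (their lowest common manager). The shortest path runs up from Soren to Ione and back down to Eulalia: 4 + 2 = 6 links.

6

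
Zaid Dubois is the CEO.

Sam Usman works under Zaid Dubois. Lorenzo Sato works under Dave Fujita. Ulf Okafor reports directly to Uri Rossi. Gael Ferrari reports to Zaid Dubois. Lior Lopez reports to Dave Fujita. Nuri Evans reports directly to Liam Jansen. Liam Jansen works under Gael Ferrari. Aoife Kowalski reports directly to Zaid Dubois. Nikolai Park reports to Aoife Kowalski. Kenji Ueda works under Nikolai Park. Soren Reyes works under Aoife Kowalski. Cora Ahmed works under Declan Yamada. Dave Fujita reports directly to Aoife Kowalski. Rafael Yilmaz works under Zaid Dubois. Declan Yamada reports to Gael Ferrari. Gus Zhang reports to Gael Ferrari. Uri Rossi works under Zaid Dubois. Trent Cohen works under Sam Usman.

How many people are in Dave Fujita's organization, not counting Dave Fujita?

Dave Fujita directly manages Lior Lopez, Lorenzo Sato. Lior Lopez has no reports. Lorenzo Sato has no reports. So Dave Fujita's organization is 2 direct reports plus everyone under them: 1 + 1 = 2.

2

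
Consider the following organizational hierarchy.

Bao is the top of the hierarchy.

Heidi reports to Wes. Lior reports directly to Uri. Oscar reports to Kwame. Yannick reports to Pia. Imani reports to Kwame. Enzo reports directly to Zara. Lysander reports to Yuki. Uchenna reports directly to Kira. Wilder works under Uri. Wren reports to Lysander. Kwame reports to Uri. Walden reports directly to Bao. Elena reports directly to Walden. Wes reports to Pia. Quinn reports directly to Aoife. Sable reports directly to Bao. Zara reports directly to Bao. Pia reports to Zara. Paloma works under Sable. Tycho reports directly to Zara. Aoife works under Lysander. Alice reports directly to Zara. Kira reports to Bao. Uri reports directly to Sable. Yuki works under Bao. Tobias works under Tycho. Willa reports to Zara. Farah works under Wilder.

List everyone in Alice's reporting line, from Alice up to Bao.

Alice reports to Zara. Zara reports to Bao. Bao is at the top.

Alice -> Zara -> Bao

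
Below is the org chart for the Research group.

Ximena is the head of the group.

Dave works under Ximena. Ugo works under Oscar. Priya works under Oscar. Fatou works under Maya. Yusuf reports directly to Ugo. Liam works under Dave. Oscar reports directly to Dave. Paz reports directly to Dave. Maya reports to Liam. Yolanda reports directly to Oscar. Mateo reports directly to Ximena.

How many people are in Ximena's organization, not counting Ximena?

11

Ximena directly manages Mateo, Dave. Mateo has no reports. Under Dave: Liam, Maya, Fatou, Oscar, Priya, Ugo, Yusuf, Yolanda, Paz (9). So Ximena's organization is 2 direct reports plus everyone under them: 1 + 10 = 11.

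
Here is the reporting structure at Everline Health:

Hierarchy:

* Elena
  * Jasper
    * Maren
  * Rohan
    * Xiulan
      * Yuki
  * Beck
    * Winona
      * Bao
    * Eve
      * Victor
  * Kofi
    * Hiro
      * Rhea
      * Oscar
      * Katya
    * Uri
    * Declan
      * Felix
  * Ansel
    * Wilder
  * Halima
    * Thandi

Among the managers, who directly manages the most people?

Direct-report counts: Elena has 6; Halima has 1; Ansel has 1; Kofi has 3; Declan has 1; Hiro has 3; Beck has 2; Eve has 1; Winona has 1; Rohan has 1; Xiulan has 1; Jasper has 1. The largest is 6, held by Elena.

Elena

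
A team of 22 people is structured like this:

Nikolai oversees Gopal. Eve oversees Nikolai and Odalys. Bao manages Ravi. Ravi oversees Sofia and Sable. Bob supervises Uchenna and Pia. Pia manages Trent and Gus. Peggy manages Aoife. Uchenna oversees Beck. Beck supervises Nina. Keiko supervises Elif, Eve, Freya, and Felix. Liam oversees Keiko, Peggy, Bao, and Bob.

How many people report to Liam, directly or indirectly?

21

Liam directly manages Keiko, Peggy, Bao, Bob. Under Keiko: Felix, Freya, Eve, Odalys, Nikolai, Gopal, Elif (7). Under Peggy: Aoife (1). Under Bao: Ravi, Sable, Sofia (3). Under Bob: Pia, Gus, Trent, Uchenna, Beck, Nina (6). So Liam's organization is 4 direct reports plus everyone under them: 8 + 2 + 4 + 7 = 21.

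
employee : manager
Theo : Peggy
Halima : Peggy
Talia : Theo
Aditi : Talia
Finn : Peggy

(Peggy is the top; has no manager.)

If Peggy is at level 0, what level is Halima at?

1

Chain from Halima up to Peggy: Halima → Peggy. That is 1 step up, so Halima is 1 level below Peggy.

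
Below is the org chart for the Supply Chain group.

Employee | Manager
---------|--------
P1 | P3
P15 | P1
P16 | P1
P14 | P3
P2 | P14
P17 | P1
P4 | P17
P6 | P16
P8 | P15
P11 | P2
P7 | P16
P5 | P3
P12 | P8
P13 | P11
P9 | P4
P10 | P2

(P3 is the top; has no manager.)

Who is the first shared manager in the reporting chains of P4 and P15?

P1

P4's chain of managers is P17, P1, P3. P15's chain of managers is P1, P3. The first manager that appears in both chains is P1.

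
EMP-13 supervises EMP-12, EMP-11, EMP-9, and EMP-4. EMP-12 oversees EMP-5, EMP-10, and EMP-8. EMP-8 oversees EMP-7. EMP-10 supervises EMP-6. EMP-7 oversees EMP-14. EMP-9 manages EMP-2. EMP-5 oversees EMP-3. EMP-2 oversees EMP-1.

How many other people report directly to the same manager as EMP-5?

EMP-5 reports to EMP-12. EMP-12's other direct reports are EMP-8, EMP-10 — 2 peers.

2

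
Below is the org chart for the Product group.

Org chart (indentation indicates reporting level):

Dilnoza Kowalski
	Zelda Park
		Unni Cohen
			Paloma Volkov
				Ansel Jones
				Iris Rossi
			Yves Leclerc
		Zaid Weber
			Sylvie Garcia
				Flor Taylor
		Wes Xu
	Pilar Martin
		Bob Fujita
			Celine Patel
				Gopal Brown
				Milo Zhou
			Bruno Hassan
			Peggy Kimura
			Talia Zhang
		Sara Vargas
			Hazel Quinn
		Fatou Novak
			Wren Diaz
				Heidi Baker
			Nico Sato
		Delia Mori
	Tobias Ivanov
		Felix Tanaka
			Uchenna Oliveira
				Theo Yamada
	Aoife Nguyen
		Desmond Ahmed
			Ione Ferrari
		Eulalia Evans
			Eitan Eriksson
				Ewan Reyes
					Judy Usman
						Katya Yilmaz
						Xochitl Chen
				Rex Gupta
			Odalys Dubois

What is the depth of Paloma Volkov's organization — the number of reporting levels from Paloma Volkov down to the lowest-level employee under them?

The longest chain under Paloma Volkov runs Paloma Volkov → Iris Rossi, which is 1 level below Paloma Volkov.

1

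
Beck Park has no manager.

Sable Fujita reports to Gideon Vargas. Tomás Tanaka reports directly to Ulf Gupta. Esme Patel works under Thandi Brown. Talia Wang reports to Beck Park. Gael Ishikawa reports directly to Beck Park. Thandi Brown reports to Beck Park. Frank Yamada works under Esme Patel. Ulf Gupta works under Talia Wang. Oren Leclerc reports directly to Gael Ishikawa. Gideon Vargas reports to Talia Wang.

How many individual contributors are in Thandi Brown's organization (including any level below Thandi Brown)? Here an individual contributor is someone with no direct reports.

1

The only person in Thandi Brown's organization with no one reporting to them is Frank Yamada. That is 1.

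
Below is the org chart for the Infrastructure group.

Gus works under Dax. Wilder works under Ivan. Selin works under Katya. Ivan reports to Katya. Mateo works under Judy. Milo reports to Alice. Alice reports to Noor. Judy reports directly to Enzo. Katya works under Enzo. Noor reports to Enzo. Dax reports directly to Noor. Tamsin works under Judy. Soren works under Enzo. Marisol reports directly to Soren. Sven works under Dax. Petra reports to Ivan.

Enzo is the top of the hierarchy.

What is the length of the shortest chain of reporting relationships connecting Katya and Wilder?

Wilder is in Katya's organization: the chain from Wilder up to Katya is Wilder → Ivan → Katya, which is 2 links.

2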